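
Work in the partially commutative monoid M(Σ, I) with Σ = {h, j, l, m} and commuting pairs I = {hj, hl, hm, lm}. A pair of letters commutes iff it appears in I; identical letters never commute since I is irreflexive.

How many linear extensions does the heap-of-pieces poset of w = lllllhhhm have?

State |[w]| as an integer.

504

#0=l has no predecessor
#1=l depends on [0:l]
#2=l depends on [1:l]
#3=l depends on [2:l]
#4=l depends on [3:l]
#5=h has no predecessor
#6=h depends on [5:h]
#7=h depends on [6:h]
#8=m has no predecessor
sources: [0:l, 5:h, 8:m]
N(rest) = Σ N(rest − s) over sources s of rest; N(one piece) = 1:
  size 1 → [4]=1  [7]=1  [8]=1
  size 2 → [3,4]=1  [4,7]=2  [4,8]=2  [6,7]=1  [7,8]=2
  size 3 → [2,3,4]=1  [3,4,7]=3  [3,4,8]=3  [4,6,7]=3  [4,7,8]=6  [5,6,7]=1  [6,7,8]=3
  size 4 → [1,2,3,4]=1  [2,3,4,7]=4  [2,3,4,8]=4  [3,4,6,7]=6  [3,4,7,8]=12  [4,5,6,7]=4  [4,6,7,8]=12  [5,6,7,8]=4
  size 5 → [0,1,2,3,4]=1  [1,2,3,4,7]=5  [1,2,3,4,8]=5  [2,3,4,6,7]=10  [2,3,4,7,8]=20  [3,4,5,6,7]=10  [3,4,6,7,8]=30  [4,5,6,7,8]=20
  size 6 → [0,1,2,3,4,7]=6  [0,1,2,3,4,8]=6  [1,2,3,4,6,7]=15  [1,2,3,4,7,8]=30  [2,3,4,5,6,7]=20  [2,3,4,6,7,8]=60  [3,4,5,6,7,8]=60
  size 7 → [0,1,2,3,4,6,7]=21  [0,1,2,3,4,7,8]=42  [1,2,3,4,5,6,7]=35  [1,2,3,4,6,7,8]=105  [2,3,4,5,6,7,8]=140
  first=0(l) contributes 280
  first=5(h) contributes 168
  first=8(m) contributes 56
|[w]| = 504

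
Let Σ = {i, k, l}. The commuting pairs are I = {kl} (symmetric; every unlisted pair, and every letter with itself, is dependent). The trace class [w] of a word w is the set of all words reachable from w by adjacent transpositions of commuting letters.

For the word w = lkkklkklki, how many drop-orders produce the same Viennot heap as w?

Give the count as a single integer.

0(l) covers ∅
1(k) covers ∅
2(k) covers 1:k
3(k) covers 2:k
4(l) covers 0:l
5(k) covers 3:k
6(k) covers 5:k
7(l) covers 4:l
8(k) covers 6:k
9(i) covers 7:l, 8:k
floor of heap: 0:l, 1:k
completions by unplaced set U, small U first (add the entries for U minus each lowest piece of U):
  |U|=1: {9}:1
  |U|=2: {7,9}:1  {8,9}:1
  |U|=3: {4,7,9}:1  {6,8,9}:1  {7,8,9}:2
  |U|=4: {0,4,7,9}:1  {4,7,8,9}:3  {5,6,8,9}:1  {6,7,8,9}:3
  |U|=5: {0,4,7,8,9}:4  {3,5,6,8,9}:1  {4,6,7,8,9}:6  {5,6,7,8,9}:4
  |U|=6: {0,4,6,7,8,9}:10  {2,3,5,6,8,9}:1  {3,5,6,7,8,9}:5  {4,5,6,7,8,9}:10
  |U|=7: {0,4,5,6,7,8,9}:20  {1,2,3,5,6,8,9}:1  {2,3,5,6,7,8,9}:6  {3,4,5,6,7,8,9}:15
  |U|=8: {0,3,4,5,6,7,8,9}:35  {1,2,3,5,6,7,8,9}:7  {2,3,4,5,6,7,8,9}:21
  start at 0(l): 28
  start at 1(k): 56
sum over floor = 84

84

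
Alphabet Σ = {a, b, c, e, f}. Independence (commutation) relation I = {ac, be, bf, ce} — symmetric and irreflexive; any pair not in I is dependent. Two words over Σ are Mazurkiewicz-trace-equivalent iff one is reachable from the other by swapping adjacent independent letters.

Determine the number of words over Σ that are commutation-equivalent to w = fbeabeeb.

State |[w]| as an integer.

piece 0:f — minimal
piece 1:b — minimal
piece 2:e rests on {0:f}
piece 3:a rests on {1:b, 2:e}
piece 4:b rests on {3:a}
piece 5:e rests on {3:a}
piece 6:e rests on {5:e}
piece 7:b rests on {4:b}
minimal pieces: {0:f, 1:b}
ways to finish when only these pieces remain (= sum over removing one remaining piece with nothing left below it):
  1 left: {6}→1  {7}→1
  2 left: {4,7}→1  {5,6}→1  {6,7}→2
  3 left: {4,6,7}→3  {5,6,7}→3
  4 left: {4,5,6,7}→6
  5 left: {3,4,5,6,7}→6
  6 left: {1,3,4,5,6,7}→6  {2,3,4,5,6,7}→6
  placing 0:f first → 12 extensions
  placing 1:b first → 6 extensions
total linear extensions = 18

18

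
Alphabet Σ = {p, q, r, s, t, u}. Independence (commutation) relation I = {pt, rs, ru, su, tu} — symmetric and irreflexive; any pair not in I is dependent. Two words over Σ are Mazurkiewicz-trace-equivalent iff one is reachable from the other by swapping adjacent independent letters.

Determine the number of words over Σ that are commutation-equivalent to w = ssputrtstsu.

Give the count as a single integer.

49

0(s) covers ∅
1(s) covers 0:s
2(p) covers 1:s
3(u) covers 2:p
4(t) covers 1:s
5(r) covers 2:p, 4:t
6(t) covers 5:r
7(s) covers 6:t
8(t) covers 7:s
9(s) covers 8:t
10(u) covers 3:u
floor of heap: 0:s
completions by unplaced set U, small U first (add the entries for U minus each lowest piece of U):
  |U|=1: {9}:1  {10}:1
  |U|=2: {3,10}:1  {8,9}:1  {9,10}:2
  |U|=3: {3,9,10}:3  {7,8,9}:1  {8,9,10}:3
  |U|=4: {3,8,9,10}:6  {6,7,8,9}:1  {7,8,9,10}:4
  |U|=5: {3,7,8,9,10}:10  {5,6,7,8,9}:1  {6,7,8,9,10}:5
  |U|=6: {3,6,7,8,9,10}:15  {4,5,6,7,8,9}:1  {5,6,7,8,9,10}:6
  |U|=7: {3,5,6,7,8,9,10}:21  {4,5,6,7,8,9,10}:7
  |U|=8: {2,3,5,6,7,8,9,10}:21  {3,4,5,6,7,8,9,10}:28
  |U|=9: {2,3,4,5,6,7,8,9,10}:49
  start at 0(s): 49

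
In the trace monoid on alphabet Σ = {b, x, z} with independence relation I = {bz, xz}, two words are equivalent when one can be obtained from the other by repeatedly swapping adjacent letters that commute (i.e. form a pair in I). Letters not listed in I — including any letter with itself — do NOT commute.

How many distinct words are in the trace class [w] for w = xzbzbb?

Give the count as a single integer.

15

piece 0:x — minimal
piece 1:z — minimal
piece 2:b rests on {0:x}
piece 3:z rests on {1:z}
piece 4:b rests on {2:b}
piece 5:b rests on {4:b}
minimal pieces: {0:x, 1:z}
ways to finish when only these pieces remain (= sum over removing one remaining piece with nothing left below it):
  1 left: {3}→1  {5}→1
  2 left: {1,3}→1  {3,5}→2  {4,5}→1
  3 left: {1,3,5}→3  {2,4,5}→1  {3,4,5}→3
  4 left: {0,2,4,5}→1  {1,3,4,5}→6  {2,3,4,5}→4
  placing 0:x first → 10 extensions
  placing 1:z first → 5 extensions
total linear extensions = 15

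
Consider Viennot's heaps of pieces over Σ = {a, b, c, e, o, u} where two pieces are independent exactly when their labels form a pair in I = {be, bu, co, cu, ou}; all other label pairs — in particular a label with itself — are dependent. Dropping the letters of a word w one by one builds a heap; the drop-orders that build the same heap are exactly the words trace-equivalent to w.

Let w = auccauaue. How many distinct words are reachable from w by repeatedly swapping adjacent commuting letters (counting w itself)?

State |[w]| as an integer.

3

#0=a has no predecessor
#1=u depends on [0:a]
#2=c depends on [0:a]
#3=c depends on [2:c]
#4=a depends on [1:u, 3:c]
#5=u depends on [4:a]
#6=a depends on [5:u]
#7=u depends on [6:a]
#8=e depends on [7:u]
sources: [0:a]
N(rest) = Σ N(rest − s) over sources s of rest; N(one piece) = 1:
  size 1 → [8]=1
  size 2 → [7,8]=1
  size 3 → [6,7,8]=1
  size 4 → [5,6,7,8]=1
  size 5 → [4,5,6,7,8]=1
  size 6 → [1,4,5,6,7,8]=1  [3,4,5,6,7,8]=1
  size 7 → [1,3,4,5,6,7,8]=2  [2,3,4,5,6,7,8]=1
  first=0(a) contributes 3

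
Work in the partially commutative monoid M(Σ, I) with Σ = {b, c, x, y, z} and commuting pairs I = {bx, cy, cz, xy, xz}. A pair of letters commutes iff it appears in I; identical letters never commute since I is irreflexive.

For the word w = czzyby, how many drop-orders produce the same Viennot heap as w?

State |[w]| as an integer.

drop 0:c onto floor
drop 1:z onto floor
drop 2:z onto {1:z}
drop 3:y onto {2:z}
drop 4:b onto {0:c, 3:y}
drop 5:y onto {4:b}
ground layer = {0:c, 1:z}
drop-orders for the pieces not yet dropped (sum over which currently-grounded one goes next):
  1 to go: {5} 1
  2 to go: {4,5} 1
  3 to go: {0,4,5} 1  {3,4,5} 1
  4 to go: {0,3,4,5} 2  {2,3,4,5} 1
  if 0:c drops first: 1 orders
  if 1:z drops first: 3 orders
heap linearizations: 4

4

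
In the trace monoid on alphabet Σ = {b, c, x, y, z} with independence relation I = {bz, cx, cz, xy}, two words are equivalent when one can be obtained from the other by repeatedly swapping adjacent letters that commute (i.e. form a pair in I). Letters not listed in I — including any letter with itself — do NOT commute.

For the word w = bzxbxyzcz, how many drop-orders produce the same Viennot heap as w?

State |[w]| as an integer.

14

drop 0:b onto floor
drop 1:z onto floor
drop 2:x onto {0:b, 1:z}
drop 3:b onto {2:x}
drop 4:x onto {3:b}
drop 5:y onto {3:b}
drop 6:z onto {4:x, 5:y}
drop 7:c onto {5:y}
drop 8:z onto {6:z}
ground layer = {0:b, 1:z}
drop-orders for the pieces not yet dropped (sum over which currently-grounded one goes next):
  1 to go: {7} 1  {8} 1
  2 to go: {6,8} 1  {7,8} 2
  3 to go: {4,6,8} 1  {6,7,8} 3
  4 to go: {4,6,7,8} 4  {5,6,7,8} 3
  5 to go: {4,5,6,7,8} 7
  6 to go: {3,4,5,6,7,8} 7
  7 to go: {2,3,4,5,6,7,8} 7
  if 0:b drops first: 7 orders
  if 1:z drops first: 7 orders
heap linearizations: 14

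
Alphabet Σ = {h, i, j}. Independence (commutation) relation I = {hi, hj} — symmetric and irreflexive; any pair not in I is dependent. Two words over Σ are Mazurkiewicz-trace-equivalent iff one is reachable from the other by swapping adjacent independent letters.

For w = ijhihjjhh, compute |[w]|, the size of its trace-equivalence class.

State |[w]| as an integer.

0(i) covers ∅
1(j) covers 0:i
2(h) covers ∅
3(i) covers 1:j
4(h) covers 2:h
5(j) covers 3:i
6(j) covers 5:j
7(h) covers 4:h
8(h) covers 7:h
floor of heap: 0:i, 2:h
completions by unplaced set U, small U first (add the entries for U minus each lowest piece of U):
  |U|=1: {6}:1  {8}:1
  |U|=2: {5,6}:1  {6,8}:2  {7,8}:1
  |U|=3: {3,5,6}:1  {4,7,8}:1  {5,6,8}:3  {6,7,8}:3
  |U|=4: {1,3,5,6}:1  {2,4,7,8}:1  {3,5,6,8}:4  {4,6,7,8}:4  {5,6,7,8}:6
  |U|=5: {0,1,3,5,6}:1  {1,3,5,6,8}:5  {2,4,6,7,8}:5  {3,5,6,7,8}:10  {4,5,6,7,8}:10
  |U|=6: {0,1,3,5,6,8}:6  {1,3,5,6,7,8}:15  {2,4,5,6,7,8}:15  {3,4,5,6,7,8}:20
  |U|=7: {0,1,3,5,6,7,8}:21  {1,3,4,5,6,7,8}:35  {2,3,4,5,6,7,8}:35
  start at 0(i): 70
  start at 2(h): 56
sum over floor = 126

126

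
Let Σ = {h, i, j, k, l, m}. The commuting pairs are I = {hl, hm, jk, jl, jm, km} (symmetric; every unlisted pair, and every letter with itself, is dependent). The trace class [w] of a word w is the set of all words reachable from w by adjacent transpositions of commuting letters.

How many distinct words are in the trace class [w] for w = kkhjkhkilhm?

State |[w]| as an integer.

6

0(k) covers ∅
1(k) covers 0:k
2(h) covers 1:k
3(j) covers 2:h
4(k) covers 2:h
5(h) covers 3:j, 4:k
6(k) covers 5:h
7(i) covers 6:k
8(l) covers 7:i
9(h) covers 7:i
10(m) covers 8:l
floor of heap: 0:k
completions by unplaced set U, small U first (add the entries for U minus each lowest piece of U):
  |U|=1: {9}:1  {10}:1
  |U|=2: {8,10}:1  {9,10}:2
  |U|=3: {8,9,10}:3
  |U|=4: {7,8,9,10}:3
  |U|=5: {6,7,8,9,10}:3
  |U|=6: {5,6,7,8,9,10}:3
  |U|=7: {3,5,6,7,8,9,10}:3  {4,5,6,7,8,9,10}:3
  |U|=8: {3,4,5,6,7,8,9,10}:6
  |U|=9: {2,3,4,5,6,7,8,9,10}:6
  start at 0(k): 6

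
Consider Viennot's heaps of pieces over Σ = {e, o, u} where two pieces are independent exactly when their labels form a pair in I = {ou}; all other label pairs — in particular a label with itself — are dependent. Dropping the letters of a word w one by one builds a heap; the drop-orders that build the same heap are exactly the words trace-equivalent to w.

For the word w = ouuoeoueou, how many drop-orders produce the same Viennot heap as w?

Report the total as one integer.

24

drop 0:o onto floor
drop 1:u onto floor
drop 2:u onto {1:u}
drop 3:o onto {0:o}
drop 4:e onto {2:u, 3:o}
drop 5:o onto {4:e}
drop 6:u onto {4:e}
drop 7:e onto {5:o, 6:u}
drop 8:o onto {7:e}
drop 9:u onto {7:e}
ground layer = {0:o, 1:u}
drop-orders for the pieces not yet dropped (sum over which currently-grounded one goes next):
  1 to go: {8} 1  {9} 1
  2 to go: {8,9} 2
  3 to go: {7,8,9} 2
  4 to go: {5,7,8,9} 2  {6,7,8,9} 2
  5 to go: {5,6,7,8,9} 4
  6 to go: {4,5,6,7,8,9} 4
  7 to go: {2,4,5,6,7,8,9} 4  {3,4,5,6,7,8,9} 4
  8 to go: {0,3,4,5,6,7,8,9} 4  {1,2,4,5,6,7,8,9} 4  {2,3,4,5,6,7,8,9} 8
  if 0:o drops first: 12 orders
  if 1:u drops first: 12 orders
heap linearizations: 24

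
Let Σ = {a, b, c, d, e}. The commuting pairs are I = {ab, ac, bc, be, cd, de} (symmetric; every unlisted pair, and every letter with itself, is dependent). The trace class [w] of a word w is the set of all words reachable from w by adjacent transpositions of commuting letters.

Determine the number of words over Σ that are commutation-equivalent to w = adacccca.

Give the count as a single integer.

drop 0:a onto floor
drop 1:d onto {0:a}
drop 2:a onto {1:d}
drop 3:c onto floor
drop 4:c onto {3:c}
drop 5:c onto {4:c}
drop 6:c onto {5:c}
drop 7:a onto {2:a}
ground layer = {0:a, 3:c}
drop-orders for the pieces not yet dropped (sum over which currently-grounded one goes next):
  1 to go: {6} 1  {7} 1
  2 to go: {2,7} 1  {5,6} 1  {6,7} 2
  3 to go: {1,2,7} 1  {2,6,7} 3  {4,5,6} 1  {5,6,7} 3
  4 to go: {0,1,2,7} 1  {1,2,6,7} 4  {2,5,6,7} 6  {3,4,5,6} 1  {4,5,6,7} 4
  5 to go: {0,1,2,6,7} 5  {1,2,5,6,7} 10  {2,4,5,6,7} 10  {3,4,5,6,7} 5
  6 to go: {0,1,2,5,6,7} 15  {1,2,4,5,6,7} 20  {2,3,4,5,6,7} 15
  if 0:a drops first: 35 orders
  if 3:c drops first: 35 orders
heap linearizations: 70

70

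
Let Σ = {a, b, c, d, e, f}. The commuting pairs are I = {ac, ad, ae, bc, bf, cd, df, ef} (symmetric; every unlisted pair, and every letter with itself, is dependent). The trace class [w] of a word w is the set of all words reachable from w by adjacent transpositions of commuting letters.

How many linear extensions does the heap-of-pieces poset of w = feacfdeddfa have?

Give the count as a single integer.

470

piece 0:f — minimal
piece 1:e — minimal
piece 2:a rests on {0:f}
piece 3:c rests on {0:f, 1:e}
piece 4:f rests on {2:a, 3:c}
piece 5:d rests on {1:e}
piece 6:e rests on {3:c, 5:d}
piece 7:d rests on {6:e}
piece 8:d rests on {7:d}
piece 9:f rests on {4:f}
piece 10:a rests on {9:f}
minimal pieces: {0:f, 1:e}
ways to finish when only these pieces remain (= sum over removing one remaining piece with nothing left below it):
  1 left: {8}→1  {10}→1
  2 left: {7,8}→1  {8,10}→2  {9,10}→1
  3 left: {4,9,10}→1  {6,7,8}→1  {7,8,10}→3  {8,9,10}→3
  4 left: {2,4,9,10}→1  {4,8,9,10}→4  {5,6,7,8}→1  {6,7,8,10}→4  {7,8,9,10}→6
  5 left: {2,4,8,9,10}→5  {4,7,8,9,10}→10  {5,6,7,8,10}→5  {6,7,8,9,10}→10
  6 left: {2,4,7,8,9,10}→15  {4,6,7,8,9,10}→20  {5,6,7,8,9,10}→15
  7 left: {2,4,6,7,8,9,10}→35  {3,4,6,7,8,9,10}→20  {4,5,6,7,8,9,10}→35
  8 left: {2,3,4,6,7,8,9,10}→55  {2,4,5,6,7,8,9,10}→70  {3,4,5,6,7,8,9,10}→55
  9 left: {0,2,3,4,6,7,8,9,10}→55  {1,3,4,5,6,7,8,9,10}→55  {2,3,4,5,6,7,8,9,10}→180
  placing 0:f first → 235 extensions
  placing 1:e first → 235 extensions
total linear extensions = 470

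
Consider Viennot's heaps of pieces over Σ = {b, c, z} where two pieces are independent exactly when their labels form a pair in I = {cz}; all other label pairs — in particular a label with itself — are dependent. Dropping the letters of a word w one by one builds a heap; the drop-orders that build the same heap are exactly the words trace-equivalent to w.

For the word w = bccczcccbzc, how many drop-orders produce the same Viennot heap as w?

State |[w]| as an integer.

14

0(b) covers ∅
1(c) covers 0:b
2(c) covers 1:c
3(c) covers 2:c
4(z) covers 0:b
5(c) covers 3:c
6(c) covers 5:c
7(c) covers 6:c
8(b) covers 4:z, 7:c
9(z) covers 8:b
10(c) covers 8:b
floor of heap: 0:b
completions by unplaced set U, small U first (add the entries for U minus each lowest piece of U):
  |U|=1: {9}:1  {10}:1
  |U|=2: {9,10}:2
  |U|=3: {8,9,10}:2
  |U|=4: {4,8,9,10}:2  {7,8,9,10}:2
  |U|=5: {4,7,8,9,10}:4  {6,7,8,9,10}:2
  |U|=6: {4,6,7,8,9,10}:6  {5,6,7,8,9,10}:2
  |U|=7: {3,5,6,7,8,9,10}:2  {4,5,6,7,8,9,10}:8
  |U|=8: {2,3,5,6,7,8,9,10}:2  {3,4,5,6,7,8,9,10}:10
  |U|=9: {1,2,3,5,6,7,8,9,10}:2  {2,3,4,5,6,7,8,9,10}:12
  start at 0(b): 14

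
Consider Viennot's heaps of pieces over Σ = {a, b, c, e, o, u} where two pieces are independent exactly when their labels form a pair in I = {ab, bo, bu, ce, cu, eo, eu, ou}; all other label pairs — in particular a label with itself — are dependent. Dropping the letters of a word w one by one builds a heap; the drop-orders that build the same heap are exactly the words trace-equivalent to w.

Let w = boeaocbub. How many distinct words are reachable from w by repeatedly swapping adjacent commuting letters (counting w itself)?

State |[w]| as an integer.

0(b) covers ∅
1(o) covers ∅
2(e) covers 0:b
3(a) covers 1:o, 2:e
4(o) covers 3:a
5(c) covers 4:o
6(b) covers 5:c
7(u) covers 3:a
8(b) covers 6:b
floor of heap: 0:b, 1:o
completions by unplaced set U, small U first (add the entries for U minus each lowest piece of U):
  |U|=1: {7}:1  {8}:1
  |U|=2: {6,8}:1  {7,8}:2
  |U|=3: {5,6,8}:1  {6,7,8}:3
  |U|=4: {4,5,6,8}:1  {5,6,7,8}:4
  |U|=5: {4,5,6,7,8}:5
  |U|=6: {3,4,5,6,7,8}:5
  |U|=7: {1,3,4,5,6,7,8}:5  {2,3,4,5,6,7,8}:5
  start at 0(b): 10
  start at 1(o): 5
sum over floor = 15

15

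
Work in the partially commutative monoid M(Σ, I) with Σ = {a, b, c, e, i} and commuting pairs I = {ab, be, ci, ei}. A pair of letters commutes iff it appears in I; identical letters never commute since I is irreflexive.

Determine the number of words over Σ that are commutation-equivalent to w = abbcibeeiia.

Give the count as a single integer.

drop 0:a onto floor
drop 1:b onto floor
drop 2:b onto {1:b}
drop 3:c onto {0:a, 2:b}
drop 4:i onto {0:a, 2:b}
drop 5:b onto {3:c, 4:i}
drop 6:e onto {3:c}
drop 7:e onto {6:e}
drop 8:i onto {5:b}
drop 9:i onto {8:i}
drop 10:a onto {7:e, 9:i}
ground layer = {0:a, 1:b}
drop-orders for the pieces not yet dropped (sum over which currently-grounded one goes next):
  1 to go: {10} 1
  2 to go: {7,10} 1  {9,10} 1
  3 to go: {6,7,10} 1  {7,9,10} 2  {8,9,10} 1
  4 to go: {5,8,9,10} 1  {6,7,9,10} 3  {7,8,9,10} 3
  5 to go: {4,5,8,9,10} 1  {5,7,8,9,10} 4  {6,7,8,9,10} 6
  6 to go: {4,5,7,8,9,10} 5  {5,6,7,8,9,10} 10
  7 to go: {3,5,6,7,8,9,10} 10  {4,5,6,7,8,9,10} 15
  8 to go: {3,4,5,6,7,8,9,10} 25
  9 to go: {0,3,4,5,6,7,8,9,10} 25  {2,3,4,5,6,7,8,9,10} 25
  if 0:a drops first: 25 orders
  if 1:b drops first: 50 orders
heap linearizations: 75

75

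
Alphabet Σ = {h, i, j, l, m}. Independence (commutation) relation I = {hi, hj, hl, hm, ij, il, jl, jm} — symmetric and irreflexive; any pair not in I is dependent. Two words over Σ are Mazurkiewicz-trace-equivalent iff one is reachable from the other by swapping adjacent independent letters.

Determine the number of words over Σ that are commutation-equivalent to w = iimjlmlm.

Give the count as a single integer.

8

piece 0:i — minimal
piece 1:i rests on {0:i}
piece 2:m rests on {1:i}
piece 3:j — minimal
piece 4:l rests on {2:m}
piece 5:m rests on {4:l}
piece 6:l rests on {5:m}
piece 7:m rests on {6:l}
minimal pieces: {0:i, 3:j}
ways to finish when only these pieces remain (= sum over removing one remaining piece with nothing left below it):
  1 left: {3}→1  {7}→1
  2 left: {3,7}→2  {6,7}→1
  3 left: {3,6,7}→3  {5,6,7}→1
  4 left: {3,5,6,7}→4  {4,5,6,7}→1
  5 left: {2,4,5,6,7}→1  {3,4,5,6,7}→5
  6 left: {1,2,4,5,6,7}→1  {2,3,4,5,6,7}→6
  placing 0:i first → 7 extensions
  placing 3:j first → 1 extensions
total linear extensions = 8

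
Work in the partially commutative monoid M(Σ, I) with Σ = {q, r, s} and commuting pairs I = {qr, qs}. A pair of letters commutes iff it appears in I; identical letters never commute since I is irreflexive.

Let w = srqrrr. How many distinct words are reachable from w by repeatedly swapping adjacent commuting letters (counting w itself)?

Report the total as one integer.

#0=s has no predecessor
#1=r depends on [0:s]
#2=q has no predecessor
#3=r depends on [1:r]
#4=r depends on [3:r]
#5=r depends on [4:r]
sources: [0:s, 2:q]
N(rest) = Σ N(rest − s) over sources s of rest; N(one piece) = 1:
  size 1 → [2]=1  [5]=1
  size 2 → [2,5]=2  [4,5]=1
  size 3 → [2,4,5]=3  [3,4,5]=1
  size 4 → [1,3,4,5]=1  [2,3,4,5]=4
  first=0(s) contributes 5
  first=2(q) contributes 1
|[w]| = 6

6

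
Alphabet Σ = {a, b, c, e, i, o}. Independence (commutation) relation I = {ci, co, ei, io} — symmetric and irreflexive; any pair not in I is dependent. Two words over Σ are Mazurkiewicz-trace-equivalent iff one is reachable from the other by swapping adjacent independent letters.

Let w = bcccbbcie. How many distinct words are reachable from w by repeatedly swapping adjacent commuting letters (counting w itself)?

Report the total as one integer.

3

#0=b has no predecessor
#1=c depends on [0:b]
#2=c depends on [1:c]
#3=c depends on [2:c]
#4=b depends on [3:c]
#5=b depends on [4:b]
#6=c depends on [5:b]
#7=i depends on [5:b]
#8=e depends on [6:c]
sources: [0:b]
N(rest) = Σ N(rest − s) over sources s of rest; N(one piece) = 1:
  size 1 → [7]=1  [8]=1
  size 2 → [6,8]=1  [7,8]=2
  size 3 → [6,7,8]=3
  size 4 → [5,6,7,8]=3
  size 5 → [4,5,6,7,8]=3
  size 6 → [3,4,5,6,7,8]=3
  size 7 → [2,3,4,5,6,7,8]=3
  first=0(b) contributes 3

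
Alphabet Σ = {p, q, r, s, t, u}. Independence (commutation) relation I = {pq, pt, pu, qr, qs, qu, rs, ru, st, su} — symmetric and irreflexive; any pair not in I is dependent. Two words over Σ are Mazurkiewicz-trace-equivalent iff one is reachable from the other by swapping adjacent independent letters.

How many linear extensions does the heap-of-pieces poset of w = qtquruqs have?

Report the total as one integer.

240

0(q) covers ∅
1(t) covers 0:q
2(q) covers 1:t
3(u) covers 1:t
4(r) covers 1:t
5(u) covers 3:u
6(q) covers 2:q
7(s) covers ∅
floor of heap: 0:q, 7:s
completions by unplaced set U, small U first (add the entries for U minus each lowest piece of U):
  |U|=1: {4}:1  {5}:1  {6}:1  {7}:1
  |U|=2: {2,6}:1  {3,5}:1  {4,5}:2  {4,6}:2  {4,7}:2  {5,6}:2  {5,7}:2  {6,7}:2
  |U|=3: {2,4,6}:3  {2,5,6}:3  {2,6,7}:3  {3,4,5}:3  {3,5,6}:3  {3,5,7}:3  {4,5,6}:6  {4,5,7}:6  {4,6,7}:6  {5,6,7}:6
  |U|=4: {2,3,5,6}:6  {2,4,5,6}:12  {2,4,6,7}:12  {2,5,6,7}:12  {3,4,5,6}:12  {3,4,5,7}:12  {3,5,6,7}:12  {4,5,6,7}:24
  |U|=5: {2,3,4,5,6}:30  {2,3,5,6,7}:30  {2,4,5,6,7}:60  {3,4,5,6,7}:60
  |U|=6: {1,2,3,4,5,6}:30  {2,3,4,5,6,7}:180
  start at 0(q): 210
  start at 7(s): 30
sum over floor = 240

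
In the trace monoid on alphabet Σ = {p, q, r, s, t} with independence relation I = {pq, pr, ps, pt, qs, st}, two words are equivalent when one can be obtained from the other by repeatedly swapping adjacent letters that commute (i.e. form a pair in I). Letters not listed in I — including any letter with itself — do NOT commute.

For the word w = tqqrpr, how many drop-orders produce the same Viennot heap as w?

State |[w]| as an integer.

6

piece 0:t — minimal
piece 1:q rests on {0:t}
piece 2:q rests on {1:q}
piece 3:r rests on {2:q}
piece 4:p — minimal
piece 5:r rests on {3:r}
minimal pieces: {0:t, 4:p}
ways to finish when only these pieces remain (= sum over removing one remaining piece with nothing left below it):
  1 left: {4}→1  {5}→1
  2 left: {3,5}→1  {4,5}→2
  3 left: {2,3,5}→1  {3,4,5}→3
  4 left: {1,2,3,5}→1  {2,3,4,5}→4
  placing 0:t first → 5 extensions
  placing 4:p first → 1 extensions
total linear extensions = 6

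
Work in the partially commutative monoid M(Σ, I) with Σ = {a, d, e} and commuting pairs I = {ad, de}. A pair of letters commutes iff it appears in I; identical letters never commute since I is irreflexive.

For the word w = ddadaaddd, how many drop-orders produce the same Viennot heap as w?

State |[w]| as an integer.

84

0(d) covers ∅
1(d) covers 0:d
2(a) covers ∅
3(d) covers 1:d
4(a) covers 2:a
5(a) covers 4:a
6(d) covers 3:d
7(d) covers 6:d
8(d) covers 7:d
floor of heap: 0:d, 2:a
completions by unplaced set U, small U first (add the entries for U minus each lowest piece of U):
  |U|=1: {5}:1  {8}:1
  |U|=2: {4,5}:1  {5,8}:2  {7,8}:1
  |U|=3: {2,4,5}:1  {4,5,8}:3  {5,7,8}:3  {6,7,8}:1
  |U|=4: {2,4,5,8}:4  {3,6,7,8}:1  {4,5,7,8}:6  {5,6,7,8}:4
  |U|=5: {1,3,6,7,8}:1  {2,4,5,7,8}:10  {3,5,6,7,8}:5  {4,5,6,7,8}:10
  |U|=6: {0,1,3,6,7,8}:1  {1,3,5,6,7,8}:6  {2,4,5,6,7,8}:20  {3,4,5,6,7,8}:15
  |U|=7: {0,1,3,5,6,7,8}:7  {1,3,4,5,6,7,8}:21  {2,3,4,5,6,7,8}:35
  start at 0(d): 56
  start at 2(a): 28
sum over floor = 84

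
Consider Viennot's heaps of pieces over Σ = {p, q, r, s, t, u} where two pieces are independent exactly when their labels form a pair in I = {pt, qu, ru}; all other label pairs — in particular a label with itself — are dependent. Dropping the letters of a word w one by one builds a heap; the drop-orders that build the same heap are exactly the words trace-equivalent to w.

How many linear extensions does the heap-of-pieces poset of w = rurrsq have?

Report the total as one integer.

4

0(r) covers ∅
1(u) covers ∅
2(r) covers 0:r
3(r) covers 2:r
4(s) covers 1:u, 3:r
5(q) covers 4:s
floor of heap: 0:r, 1:u
completions by unplaced set U, small U first (add the entries for U minus each lowest piece of U):
  |U|=1: {5}:1
  |U|=2: {4,5}:1
  |U|=3: {1,4,5}:1  {3,4,5}:1
  |U|=4: {1,3,4,5}:2  {2,3,4,5}:1
  start at 0(r): 3
  start at 1(u): 1
sum over floor = 4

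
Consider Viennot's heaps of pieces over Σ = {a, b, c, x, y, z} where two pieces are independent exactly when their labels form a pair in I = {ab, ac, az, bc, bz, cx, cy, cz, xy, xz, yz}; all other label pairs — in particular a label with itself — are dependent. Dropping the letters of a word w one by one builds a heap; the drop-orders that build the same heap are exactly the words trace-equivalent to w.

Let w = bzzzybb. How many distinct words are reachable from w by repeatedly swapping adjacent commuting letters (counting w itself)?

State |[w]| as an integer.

35

drop 0:b onto floor
drop 1:z onto floor
drop 2:z onto {1:z}
drop 3:z onto {2:z}
drop 4:y onto {0:b}
drop 5:b onto {4:y}
drop 6:b onto {5:b}
ground layer = {0:b, 1:z}
drop-orders for the pieces not yet dropped (sum over which currently-grounded one goes next):
  1 to go: {3} 1  {6} 1
  2 to go: {2,3} 1  {3,6} 2  {5,6} 1
  3 to go: {1,2,3} 1  {2,3,6} 3  {3,5,6} 3  {4,5,6} 1
  4 to go: {0,4,5,6} 1  {1,2,3,6} 4  {2,3,5,6} 6  {3,4,5,6} 4
  5 to go: {0,3,4,5,6} 5  {1,2,3,5,6} 10  {2,3,4,5,6} 10
  if 0:b drops first: 20 orders
  if 1:z drops first: 15 orders
heap linearizations: 35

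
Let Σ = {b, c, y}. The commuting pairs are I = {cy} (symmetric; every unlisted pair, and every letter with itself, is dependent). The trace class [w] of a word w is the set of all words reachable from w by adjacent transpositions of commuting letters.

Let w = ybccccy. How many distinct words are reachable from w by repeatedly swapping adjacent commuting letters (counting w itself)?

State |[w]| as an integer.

0(y) covers ∅
1(b) covers 0:y
2(c) covers 1:b
3(c) covers 2:c
4(c) covers 3:c
5(c) covers 4:c
6(y) covers 1:b
floor of heap: 0:y
completions by unplaced set U, small U first (add the entries for U minus each lowest piece of U):
  |U|=1: {5}:1  {6}:1
  |U|=2: {4,5}:1  {5,6}:2
  |U|=3: {3,4,5}:1  {4,5,6}:3
  |U|=4: {2,3,4,5}:1  {3,4,5,6}:4
  |U|=5: {2,3,4,5,6}:5
  start at 0(y): 5

5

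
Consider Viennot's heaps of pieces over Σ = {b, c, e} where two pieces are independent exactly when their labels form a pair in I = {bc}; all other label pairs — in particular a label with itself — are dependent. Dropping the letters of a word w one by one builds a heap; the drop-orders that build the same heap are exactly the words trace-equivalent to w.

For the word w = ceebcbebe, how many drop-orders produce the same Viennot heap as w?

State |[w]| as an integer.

3

#0=c has no predecessor
#1=e depends on [0:c]
#2=e depends on [1:e]
#3=b depends on [2:e]
#4=c depends on [2:e]
#5=b depends on [3:b]
#6=e depends on [4:c, 5:b]
#7=b depends on [6:e]
#8=e depends on [7:b]
sources: [0:c]
N(rest) = Σ N(rest − s) over sources s of rest; N(one piece) = 1:
  size 1 → [8]=1
  size 2 → [7,8]=1
  size 3 → [6,7,8]=1
  size 4 → [4,6,7,8]=1  [5,6,7,8]=1
  size 5 → [3,5,6,7,8]=1  [4,5,6,7,8]=2
  size 6 → [3,4,5,6,7,8]=3
  size 7 → [2,3,4,5,6,7,8]=3
  first=0(c) contributes 3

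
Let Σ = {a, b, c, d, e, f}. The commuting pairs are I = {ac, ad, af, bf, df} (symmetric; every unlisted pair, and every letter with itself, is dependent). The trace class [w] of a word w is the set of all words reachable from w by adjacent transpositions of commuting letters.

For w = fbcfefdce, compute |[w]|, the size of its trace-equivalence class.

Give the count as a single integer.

4

piece 0:f — minimal
piece 1:b — minimal
piece 2:c rests on {0:f, 1:b}
piece 3:f rests on {2:c}
piece 4:e rests on {3:f}
piece 5:f rests on {4:e}
piece 6:d rests on {4:e}
piece 7:c rests on {5:f, 6:d}
piece 8:e rests on {7:c}
minimal pieces: {0:f, 1:b}
ways to finish when only these pieces remain (= sum over removing one remaining piece with nothing left below it):
  1 left: {8}→1
  2 left: {7,8}→1
  3 left: {5,7,8}→1  {6,7,8}→1
  4 left: {5,6,7,8}→2
  5 left: {4,5,6,7,8}→2
  6 left: {3,4,5,6,7,8}→2
  7 left: {2,3,4,5,6,7,8}→2
  placing 0:f first → 2 extensions
  placing 1:b first → 2 extensions
total linear extensions = 4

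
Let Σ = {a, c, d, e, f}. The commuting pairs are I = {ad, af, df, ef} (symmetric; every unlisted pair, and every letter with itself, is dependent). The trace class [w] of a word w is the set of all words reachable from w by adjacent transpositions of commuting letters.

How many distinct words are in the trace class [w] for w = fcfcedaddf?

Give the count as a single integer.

#0=f has no predecessor
#1=c depends on [0:f]
#2=f depends on [1:c]
#3=c depends on [2:f]
#4=e depends on [3:c]
#5=d depends on [4:e]
#6=a depends on [4:e]
#7=d depends on [5:d]
#8=d depends on [7:d]
#9=f depends on [3:c]
sources: [0:f]
N(rest) = Σ N(rest − s) over sources s of rest; N(one piece) = 1:
  size 1 → [6]=1  [8]=1  [9]=1
  size 2 → [6,8]=2  [6,9]=2  [7,8]=1  [8,9]=2
  size 3 → [5,7,8]=1  [6,7,8]=3  [6,8,9]=6  [7,8,9]=3
  size 4 → [5,6,7,8]=4  [5,7,8,9]=4  [6,7,8,9]=12
  size 5 → [4,5,6,7,8]=4  [5,6,7,8,9]=20
  size 6 → [4,5,6,7,8,9]=24
  size 7 → [3,4,5,6,7,8,9]=24
  size 8 → [2,3,4,5,6,7,8,9]=24
  first=0(f) contributes 24

24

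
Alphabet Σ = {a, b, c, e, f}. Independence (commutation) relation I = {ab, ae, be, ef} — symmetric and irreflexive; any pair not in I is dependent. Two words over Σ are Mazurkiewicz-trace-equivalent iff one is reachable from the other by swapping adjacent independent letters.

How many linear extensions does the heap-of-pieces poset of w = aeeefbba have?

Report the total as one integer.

drop 0:a onto floor
drop 1:e onto floor
drop 2:e onto {1:e}
drop 3:e onto {2:e}
drop 4:f onto {0:a}
drop 5:b onto {4:f}
drop 6:b onto {5:b}
drop 7:a onto {4:f}
ground layer = {0:a, 1:e}
drop-orders for the pieces not yet dropped (sum over which currently-grounded one goes next):
  1 to go: {3} 1  {6} 1  {7} 1
  2 to go: {2,3} 1  {3,6} 2  {3,7} 2  {5,6} 1  {6,7} 2
  3 to go: {1,2,3} 1  {2,3,6} 3  {2,3,7} 3  {3,5,6} 3  {3,6,7} 6  {5,6,7} 3
  4 to go: {1,2,3,6} 4  {1,2,3,7} 4  {2,3,5,6} 6  {2,3,6,7} 12  {3,5,6,7} 12  {4,5,6,7} 3
  5 to go: {0,4,5,6,7} 3  {1,2,3,5,6} 10  {1,2,3,6,7} 20  {2,3,5,6,7} 30  {3,4,5,6,7} 15
  6 to go: {0,3,4,5,6,7} 18  {1,2,3,5,6,7} 60  {2,3,4,5,6,7} 45
  if 0:a drops first: 105 orders
  if 1:e drops first: 63 orders
heap linearizations: 168

168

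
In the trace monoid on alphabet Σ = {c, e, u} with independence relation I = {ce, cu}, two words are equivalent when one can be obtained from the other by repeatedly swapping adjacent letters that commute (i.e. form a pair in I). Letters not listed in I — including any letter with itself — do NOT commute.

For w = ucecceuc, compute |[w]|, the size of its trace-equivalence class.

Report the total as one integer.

70

0(u) covers ∅
1(c) covers ∅
2(e) covers 0:u
3(c) covers 1:c
4(c) covers 3:c
5(e) covers 2:e
6(u) covers 5:e
7(c) covers 4:c
floor of heap: 0:u, 1:c
completions by unplaced set U, small U first (add the entries for U minus each lowest piece of U):
  |U|=1: {6}:1  {7}:1
  |U|=2: {4,7}:1  {5,6}:1  {6,7}:2
  |U|=3: {2,5,6}:1  {3,4,7}:1  {4,6,7}:3  {5,6,7}:3
  |U|=4: {0,2,5,6}:1  {1,3,4,7}:1  {2,5,6,7}:4  {3,4,6,7}:4  {4,5,6,7}:6
  |U|=5: {0,2,5,6,7}:5  {1,3,4,6,7}:5  {2,4,5,6,7}:10  {3,4,5,6,7}:10
  |U|=6: {0,2,4,5,6,7}:15  {1,3,4,5,6,7}:15  {2,3,4,5,6,7}:20
  start at 0(u): 35
  start at 1(c): 35
sum over floor = 70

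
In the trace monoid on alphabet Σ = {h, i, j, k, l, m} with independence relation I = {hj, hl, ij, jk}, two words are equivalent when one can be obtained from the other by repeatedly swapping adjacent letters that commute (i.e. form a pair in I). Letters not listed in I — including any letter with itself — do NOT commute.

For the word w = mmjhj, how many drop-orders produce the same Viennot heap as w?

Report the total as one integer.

3

#0=m has no predecessor
#1=m depends on [0:m]
#2=j depends on [1:m]
#3=h depends on [1:m]
#4=j depends on [2:j]
sources: [0:m]
N(rest) = Σ N(rest − s) over sources s of rest; N(one piece) = 1:
  size 1 → [3]=1  [4]=1
  size 2 → [2,4]=1  [3,4]=2
  size 3 → [2,3,4]=3
  first=0(m) contributes 3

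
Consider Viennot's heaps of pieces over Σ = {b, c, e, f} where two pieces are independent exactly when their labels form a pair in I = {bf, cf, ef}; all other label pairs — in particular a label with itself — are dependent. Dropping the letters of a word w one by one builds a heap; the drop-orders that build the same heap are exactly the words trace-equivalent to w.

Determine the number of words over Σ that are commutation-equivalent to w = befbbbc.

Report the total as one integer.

7

drop 0:b onto floor
drop 1:e onto {0:b}
drop 2:f onto floor
drop 3:b onto {1:e}
drop 4:b onto {3:b}
drop 5:b onto {4:b}
drop 6:c onto {5:b}
ground layer = {0:b, 2:f}
drop-orders for the pieces not yet dropped (sum over which currently-grounded one goes next):
  1 to go: {2} 1  {6} 1
  2 to go: {2,6} 2  {5,6} 1
  3 to go: {2,5,6} 3  {4,5,6} 1
  4 to go: {2,4,5,6} 4  {3,4,5,6} 1
  5 to go: {1,3,4,5,6} 1  {2,3,4,5,6} 5
  if 0:b drops first: 6 orders
  if 2:f drops first: 1 orders
heap linearizations: 7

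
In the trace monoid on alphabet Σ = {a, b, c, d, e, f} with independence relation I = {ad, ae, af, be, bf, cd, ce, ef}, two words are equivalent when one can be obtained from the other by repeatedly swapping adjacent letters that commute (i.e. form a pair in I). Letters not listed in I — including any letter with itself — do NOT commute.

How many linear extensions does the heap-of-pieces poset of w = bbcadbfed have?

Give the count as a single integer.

33

piece 0:b — minimal
piece 1:b rests on {0:b}
piece 2:c rests on {1:b}
piece 3:a rests on {2:c}
piece 4:d rests on {1:b}
piece 5:b rests on {3:a, 4:d}
piece 6:f rests on {2:c, 4:d}
piece 7:e rests on {4:d}
piece 8:d rests on {5:b, 6:f, 7:e}
minimal pieces: {0:b}
ways to finish when only these pieces remain (= sum over removing one remaining piece with nothing left below it):
  1 left: {8}→1
  2 left: {5,8}→1  {6,8}→1  {7,8}→1
  3 left: {3,5,8}→1  {5,6,8}→2  {5,7,8}→2  {6,7,8}→2
  4 left: {3,5,6,8}→3  {3,5,7,8}→3  {5,6,7,8}→6
  5 left: {2,3,5,6,8}→3  {3,5,6,7,8}→12  {4,5,6,7,8}→6
  6 left: {2,3,5,6,7,8}→15  {3,4,5,6,7,8}→18
  7 left: {2,3,4,5,6,7,8}→33
  placing 0:b first → 33 extensions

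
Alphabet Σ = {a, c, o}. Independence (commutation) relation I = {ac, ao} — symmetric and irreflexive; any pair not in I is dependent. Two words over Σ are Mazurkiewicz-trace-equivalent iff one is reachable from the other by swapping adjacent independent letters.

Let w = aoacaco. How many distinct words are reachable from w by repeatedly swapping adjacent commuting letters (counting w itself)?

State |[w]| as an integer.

piece 0:a — minimal
piece 1:o — minimal
piece 2:a rests on {0:a}
piece 3:c rests on {1:o}
piece 4:a rests on {2:a}
piece 5:c rests on {3:c}
piece 6:o rests on {5:c}
minimal pieces: {0:a, 1:o}
ways to finish when only these pieces remain (= sum over removing one remaining piece with nothing left below it):
  1 left: {4}→1  {6}→1
  2 left: {2,4}→1  {4,6}→2  {5,6}→1
  3 left: {0,2,4}→1  {2,4,6}→3  {3,5,6}→1  {4,5,6}→3
  4 left: {0,2,4,6}→4  {1,3,5,6}→1  {2,4,5,6}→6  {3,4,5,6}→4
  5 left: {0,2,4,5,6}→10  {1,3,4,5,6}→5  {2,3,4,5,6}→10
  placing 0:a first → 15 extensions
  placing 1:o first → 20 extensions
total linear extensions = 35

35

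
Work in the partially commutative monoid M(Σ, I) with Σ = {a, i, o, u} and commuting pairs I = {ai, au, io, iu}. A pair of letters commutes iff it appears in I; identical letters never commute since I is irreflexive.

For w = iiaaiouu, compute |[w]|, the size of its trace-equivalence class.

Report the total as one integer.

0(i) covers ∅
1(i) covers 0:i
2(a) covers ∅
3(a) covers 2:a
4(i) covers 1:i
5(o) covers 3:a
6(u) covers 5:o
7(u) covers 6:u
floor of heap: 0:i, 2:a
completions by unplaced set U, small U first (add the entries for U minus each lowest piece of U):
  |U|=1: {4}:1  {7}:1
  |U|=2: {1,4}:1  {4,7}:2  {6,7}:1
  |U|=3: {0,1,4}:1  {1,4,7}:3  {4,6,7}:3  {5,6,7}:1
  |U|=4: {0,1,4,7}:4  {1,4,6,7}:6  {3,5,6,7}:1  {4,5,6,7}:4
  |U|=5: {0,1,4,6,7}:10  {1,4,5,6,7}:10  {2,3,5,6,7}:1  {3,4,5,6,7}:5
  |U|=6: {0,1,4,5,6,7}:20  {1,3,4,5,6,7}:15  {2,3,4,5,6,7}:6
  start at 0(i): 21
  start at 2(a): 35
sum over floor = 56

56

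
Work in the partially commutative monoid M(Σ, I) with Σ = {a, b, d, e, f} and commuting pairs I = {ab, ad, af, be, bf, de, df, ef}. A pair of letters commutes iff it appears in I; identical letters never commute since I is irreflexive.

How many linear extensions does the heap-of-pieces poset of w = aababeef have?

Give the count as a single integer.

#0=a has no predecessor
#1=a depends on [0:a]
#2=b has no predecessor
#3=a depends on [1:a]
#4=b depends on [2:b]
#5=e depends on [3:a]
#6=e depends on [5:e]
#7=f has no predecessor
sources: [0:a, 2:b, 7:f]
N(rest) = Σ N(rest − s) over sources s of rest; N(one piece) = 1:
  size 1 → [4]=1  [6]=1  [7]=1
  size 2 → [2,4]=1  [4,6]=2  [4,7]=2  [5,6]=1  [6,7]=2
  size 3 → [2,4,6]=3  [2,4,7]=3  [3,5,6]=1  [4,5,6]=3  [4,6,7]=6  [5,6,7]=3
  size 4 → [1,3,5,6]=1  [2,4,5,6]=6  [2,4,6,7]=12  [3,4,5,6]=4  [3,5,6,7]=4  [4,5,6,7]=12
  size 5 → [0,1,3,5,6]=1  [1,3,4,5,6]=5  [1,3,5,6,7]=5  [2,3,4,5,6]=10  [2,4,5,6,7]=30  [3,4,5,6,7]=20
  size 6 → [0,1,3,4,5,6]=6  [0,1,3,5,6,7]=6  [1,2,3,4,5,6]=15  [1,3,4,5,6,7]=30  [2,3,4,5,6,7]=60
  first=0(a) contributes 105
  first=2(b) contributes 42
  first=7(f) contributes 21
|[w]| = 168

168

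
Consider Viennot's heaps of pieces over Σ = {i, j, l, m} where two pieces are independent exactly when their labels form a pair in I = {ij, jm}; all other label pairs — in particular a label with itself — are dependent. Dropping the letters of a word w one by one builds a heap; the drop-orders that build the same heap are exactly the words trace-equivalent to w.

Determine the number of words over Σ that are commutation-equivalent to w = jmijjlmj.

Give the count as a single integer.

20

drop 0:j onto floor
drop 1:m onto floor
drop 2:i onto {1:m}
drop 3:j onto {0:j}
drop 4:j onto {3:j}
drop 5:l onto {2:i, 4:j}
drop 6:m onto {5:l}
drop 7:j onto {5:l}
ground layer = {0:j, 1:m}
drop-orders for the pieces not yet dropped (sum over which currently-grounded one goes next):
  1 to go: {6} 1  {7} 1
  2 to go: {6,7} 2
  3 to go: {5,6,7} 2
  4 to go: {2,5,6,7} 2  {4,5,6,7} 2
  5 to go: {1,2,5,6,7} 2  {2,4,5,6,7} 4  {3,4,5,6,7} 2
  6 to go: {0,3,4,5,6,7} 2  {1,2,4,5,6,7} 6  {2,3,4,5,6,7} 6
  if 0:j drops first: 12 orders
  if 1:m drops first: 8 orders
heap linearizations: 20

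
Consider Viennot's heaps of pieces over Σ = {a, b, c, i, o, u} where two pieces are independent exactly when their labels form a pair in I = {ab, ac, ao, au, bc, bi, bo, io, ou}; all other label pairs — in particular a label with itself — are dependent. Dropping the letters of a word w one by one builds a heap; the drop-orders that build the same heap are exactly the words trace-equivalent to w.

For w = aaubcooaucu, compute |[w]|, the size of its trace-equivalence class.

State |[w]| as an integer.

1485

drop 0:a onto floor
drop 1:a onto {0:a}
drop 2:u onto floor
drop 3:b onto {2:u}
drop 4:c onto {2:u}
drop 5:o onto {4:c}
drop 6:o onto {5:o}
drop 7:a onto {1:a}
drop 8:u onto {3:b, 4:c}
drop 9:c onto {6:o, 8:u}
drop 10:u onto {9:c}
ground layer = {0:a, 2:u}
drop-orders for the pieces not yet dropped (sum over which currently-grounded one goes next):
  1 to go: {7} 1  {10} 1
  2 to go: {1,7} 1  {7,10} 2  {9,10} 1
  3 to go: {0,1,7} 1  {1,7,10} 3  {6,9,10} 1  {7,9,10} 3  {8,9,10} 1
  4 to go: {0,1,7,10} 4  {1,7,9,10} 6  {3,8,9,10} 1  {5,6,9,10} 1  {6,7,9,10} 4  {6,8,9,10} 2  {7,8,9,10} 4
  5 to go: {0,1,7,9,10} 10  {1,6,7,9,10} 10  {1,7,8,9,10} 10  {3,6,8,9,10} 3  {3,7,8,9,10} 5  {5,6,7,9,10} 5  {5,6,8,9,10} 3  {6,7,8,9,10} 10
  6 to go: {0,1,6,7,9,10} 20  {0,1,7,8,9,10} 20  {1,3,7,8,9,10} 15  {1,5,6,7,9,10} 15  {1,6,7,8,9,10} 30  {3,5,6,8,9,10} 6  {3,6,7,8,9,10} 18  {4,5,6,8,9,10} 3  {5,6,7,8,9,10} 18
  7 to go: {0,1,3,7,8,9,10} 35  {0,1,5,6,7,9,10} 35  {0,1,6,7,8,9,10} 70  {1,3,6,7,8,9,10} 63  {1,5,6,7,8,9,10} 63  {3,4,5,6,8,9,10} 9  {3,5,6,7,8,9,10} 42  {4,5,6,7,8,9,10} 21
  8 to go: {0,1,3,6,7,8,9,10} 168  {0,1,5,6,7,8,9,10} 168  {1,3,5,6,7,8,9,10} 168  {1,4,5,6,7,8,9,10} 84  {2,3,4,5,6,8,9,10} 9  {3,4,5,6,7,8,9,10} 72
  9 to go: {0,1,3,5,6,7,8,9,10} 504  {0,1,4,5,6,7,8,9,10} 252  {1,3,4,5,6,7,8,9,10} 324  {2,3,4,5,6,7,8,9,10} 81
  if 0:a drops first: 405 orders
  if 2:u drops first: 1080 orders
heap linearizations: 1485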